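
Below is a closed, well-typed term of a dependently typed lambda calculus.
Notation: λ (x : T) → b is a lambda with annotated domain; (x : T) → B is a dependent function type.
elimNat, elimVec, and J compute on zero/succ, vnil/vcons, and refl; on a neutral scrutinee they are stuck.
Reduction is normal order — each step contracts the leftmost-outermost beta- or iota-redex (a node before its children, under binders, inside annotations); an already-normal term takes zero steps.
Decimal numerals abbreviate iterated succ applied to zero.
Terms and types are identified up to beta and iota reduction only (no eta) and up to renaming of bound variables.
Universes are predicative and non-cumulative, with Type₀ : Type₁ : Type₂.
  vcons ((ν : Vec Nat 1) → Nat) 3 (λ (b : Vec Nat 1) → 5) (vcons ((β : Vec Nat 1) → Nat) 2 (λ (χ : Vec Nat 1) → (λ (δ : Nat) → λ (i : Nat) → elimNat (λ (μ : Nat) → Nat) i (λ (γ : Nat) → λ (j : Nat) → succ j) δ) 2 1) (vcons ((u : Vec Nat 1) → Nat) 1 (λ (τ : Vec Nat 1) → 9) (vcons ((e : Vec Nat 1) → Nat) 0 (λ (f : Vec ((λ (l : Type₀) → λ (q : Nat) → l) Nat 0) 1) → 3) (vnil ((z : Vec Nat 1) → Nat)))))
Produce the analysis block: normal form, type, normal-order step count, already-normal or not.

reduced normal form:
  vcons ((ν : Vec Nat 1) → Nat) 3 (λ (b : Vec Nat 1) → 5) (vcons ((β : Vec Nat 1) → Nat) 2 (λ (χ : Vec Nat 1) → 3) (vcons ((δ : Vec Nat 1) → Nat) 1 (λ (i : Vec Nat 1) → 9) (vcons ((μ : Vec Nat 1) → Nat) 0 (λ (γ : Vec Nat 1) → 3) (vnil ((j : Vec Nat 1) → Nat)))))
the term's type:
  Vec ((ν : Vec Nat 1) → Nat) 4
steps to reach normal form (normal order): 11
term was already normal: no
first contracted redex: a beta-redex


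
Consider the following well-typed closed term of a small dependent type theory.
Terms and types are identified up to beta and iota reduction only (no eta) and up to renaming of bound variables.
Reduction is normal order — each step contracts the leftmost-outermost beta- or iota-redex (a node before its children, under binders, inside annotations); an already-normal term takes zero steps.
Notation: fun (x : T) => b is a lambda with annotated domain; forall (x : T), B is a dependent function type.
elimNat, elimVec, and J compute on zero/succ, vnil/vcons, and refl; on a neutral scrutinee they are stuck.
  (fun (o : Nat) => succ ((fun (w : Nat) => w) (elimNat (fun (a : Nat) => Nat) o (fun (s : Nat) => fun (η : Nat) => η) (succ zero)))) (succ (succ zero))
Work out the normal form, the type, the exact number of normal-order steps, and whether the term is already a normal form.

resulting normal form:
  succ (succ (succ zero))
the term's type:
  Nat
normal-order step count: 6
started in normal form: no
first redex: a beta-redex


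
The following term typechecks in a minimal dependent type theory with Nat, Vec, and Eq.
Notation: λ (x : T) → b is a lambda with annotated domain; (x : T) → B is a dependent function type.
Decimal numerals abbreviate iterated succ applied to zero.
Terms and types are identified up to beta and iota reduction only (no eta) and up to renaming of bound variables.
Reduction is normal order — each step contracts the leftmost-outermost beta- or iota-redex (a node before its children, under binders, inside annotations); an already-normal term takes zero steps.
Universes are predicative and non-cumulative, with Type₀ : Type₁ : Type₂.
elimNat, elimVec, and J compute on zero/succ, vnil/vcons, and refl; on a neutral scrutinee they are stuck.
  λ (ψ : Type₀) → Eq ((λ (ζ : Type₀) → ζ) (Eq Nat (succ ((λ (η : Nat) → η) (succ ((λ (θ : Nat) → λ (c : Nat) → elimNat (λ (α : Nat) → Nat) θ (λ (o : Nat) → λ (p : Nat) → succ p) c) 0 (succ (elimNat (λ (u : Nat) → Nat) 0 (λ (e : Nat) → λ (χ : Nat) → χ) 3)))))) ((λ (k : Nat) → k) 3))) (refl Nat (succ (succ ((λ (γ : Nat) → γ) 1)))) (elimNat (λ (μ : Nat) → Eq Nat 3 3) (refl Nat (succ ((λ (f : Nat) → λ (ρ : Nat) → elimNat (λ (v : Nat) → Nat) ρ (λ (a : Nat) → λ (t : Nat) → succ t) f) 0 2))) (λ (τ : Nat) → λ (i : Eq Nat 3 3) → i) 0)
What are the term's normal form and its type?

reduced normal form:
  λ (ψ : Type₀) → Eq (Eq Nat 3 3) (refl Nat 3) (refl Nat 3)
type:
  (ψ : Type₀) → Type₀
observation: the leftmost-outermost redex is a beta-redex, and normalization takes 24 steps.


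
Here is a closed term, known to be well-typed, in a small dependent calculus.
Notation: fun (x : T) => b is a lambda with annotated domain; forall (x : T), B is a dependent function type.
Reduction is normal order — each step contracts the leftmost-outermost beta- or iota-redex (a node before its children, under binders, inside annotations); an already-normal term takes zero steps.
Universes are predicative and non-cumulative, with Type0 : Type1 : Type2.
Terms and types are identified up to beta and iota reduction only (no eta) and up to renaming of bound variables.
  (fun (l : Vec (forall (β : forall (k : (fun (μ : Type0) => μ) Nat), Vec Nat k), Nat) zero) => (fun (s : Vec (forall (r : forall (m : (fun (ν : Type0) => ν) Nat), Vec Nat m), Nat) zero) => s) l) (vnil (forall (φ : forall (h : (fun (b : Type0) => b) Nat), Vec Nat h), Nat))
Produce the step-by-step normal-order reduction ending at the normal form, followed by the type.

normal-order reduction sequence:
  (fun (l : Vec (forall (β : forall (k : (fun (μ : Type0) => μ) Nat), Vec Nat k), Nat) zero) => (fun (s : Vec (forall (r : forall (m : (fun (ν : Type0) => ν) Nat), Vec Nat m), Nat) zero) => s) l) (vnil (forall (φ : forall (h : (fun (b : Type0) => b) Nat), Vec Nat h), Nat))
  ~> (fun (l : Vec (forall (β : forall (k : (fun (μ : Type0) => μ) Nat), Vec Nat k), Nat) zero) => l) (vnil (forall (s : forall (r : (fun (m : Type0) => m) Nat), Vec Nat r), Nat))
  ~> vnil (forall (l : forall (β : (fun (k : Type0) => k) Nat), Vec Nat β), Nat)
  ~> vnil (forall (l : forall (β : Nat), Vec Nat β), Nat)
the term's type:
  Vec (forall (l : forall (β : Nat), Vec Nat β), Nat) zero


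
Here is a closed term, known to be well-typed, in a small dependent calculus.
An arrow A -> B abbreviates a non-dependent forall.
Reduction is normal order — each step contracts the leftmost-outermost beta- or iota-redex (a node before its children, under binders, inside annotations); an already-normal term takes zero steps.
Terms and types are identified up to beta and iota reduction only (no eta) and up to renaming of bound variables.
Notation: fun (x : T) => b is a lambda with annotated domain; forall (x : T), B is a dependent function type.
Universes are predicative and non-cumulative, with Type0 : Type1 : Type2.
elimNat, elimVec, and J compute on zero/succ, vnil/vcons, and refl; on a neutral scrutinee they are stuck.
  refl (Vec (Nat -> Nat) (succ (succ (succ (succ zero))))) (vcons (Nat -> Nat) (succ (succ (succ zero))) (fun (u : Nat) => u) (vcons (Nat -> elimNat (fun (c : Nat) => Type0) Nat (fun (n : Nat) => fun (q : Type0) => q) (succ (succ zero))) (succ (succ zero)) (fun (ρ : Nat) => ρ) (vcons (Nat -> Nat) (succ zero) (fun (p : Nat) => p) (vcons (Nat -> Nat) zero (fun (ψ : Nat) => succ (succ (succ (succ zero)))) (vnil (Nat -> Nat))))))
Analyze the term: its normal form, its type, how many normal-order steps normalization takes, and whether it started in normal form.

normal form:
  refl (Vec (Nat -> Nat) (succ (succ (succ (succ zero))))) (vcons (Nat -> Nat) (succ (succ (succ zero))) (fun (u : Nat) => u) (vcons (Nat -> Nat) (succ (succ zero)) (fun (c : Nat) => c) (vcons (Nat -> Nat) (succ zero) (fun (n : Nat) => n) (vcons (Nat -> Nat) zero (fun (q : Nat) => succ (succ (succ (succ zero)))) (vnil (Nat -> Nat))))))
the term's type:
  Eq (Vec (Nat -> Nat) (succ (succ (succ (succ zero))))) (vcons (Nat -> Nat) (succ (succ (succ zero))) (fun (u : Nat) => u) (vcons (Nat -> Nat) (succ (succ zero)) (fun (c : Nat) => c) (vcons (Nat -> Nat) (succ zero) (fun (n : Nat) => n) (vcons (Nat -> Nat) zero (fun (q : Nat) => succ (succ (succ (succ zero)))) (vnil (Nat -> Nat)))))) (vcons (Nat -> Nat) (succ (succ (succ zero))) (fun (ρ : Nat) => ρ) (vcons (Nat -> Nat) (succ (succ zero)) (fun (p : Nat) => p) (vcons (Nat -> Nat) (succ zero) (fun (ψ : Nat) => ψ) (vcons (Nat -> Nat) zero (fun (z : Nat) => succ (succ (succ (succ zero)))) (vnil (Nat -> Nat))))))
steps to reach normal form (normal order): 7
term was already normal: no
first redex: an elimNat iota-redex


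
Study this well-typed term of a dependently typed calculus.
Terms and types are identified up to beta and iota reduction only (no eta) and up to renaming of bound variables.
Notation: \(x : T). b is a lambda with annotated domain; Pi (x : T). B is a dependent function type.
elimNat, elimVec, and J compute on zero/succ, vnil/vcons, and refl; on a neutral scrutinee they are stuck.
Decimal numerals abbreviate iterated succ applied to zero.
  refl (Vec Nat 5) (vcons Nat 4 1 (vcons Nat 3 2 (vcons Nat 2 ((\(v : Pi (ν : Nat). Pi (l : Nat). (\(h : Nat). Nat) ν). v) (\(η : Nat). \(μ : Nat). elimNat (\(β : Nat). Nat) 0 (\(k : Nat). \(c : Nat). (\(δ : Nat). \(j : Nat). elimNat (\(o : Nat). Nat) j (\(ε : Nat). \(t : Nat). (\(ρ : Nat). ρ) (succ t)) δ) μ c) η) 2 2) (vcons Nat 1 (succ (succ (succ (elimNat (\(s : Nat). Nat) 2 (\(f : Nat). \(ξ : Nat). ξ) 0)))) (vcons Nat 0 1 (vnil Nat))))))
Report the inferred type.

type:
  Eq (Vec Nat 5) (vcons Nat 4 1 (vcons Nat 3 2 (vcons Nat 2 4 (vcons Nat 1 5 (vcons Nat 0 1 (vnil Nat)))))) (vcons Nat 4 1 (vcons Nat 3 2 (vcons Nat 2 4 (vcons Nat 1 5 (vcons Nat 0 1 (vnil Nat))))))


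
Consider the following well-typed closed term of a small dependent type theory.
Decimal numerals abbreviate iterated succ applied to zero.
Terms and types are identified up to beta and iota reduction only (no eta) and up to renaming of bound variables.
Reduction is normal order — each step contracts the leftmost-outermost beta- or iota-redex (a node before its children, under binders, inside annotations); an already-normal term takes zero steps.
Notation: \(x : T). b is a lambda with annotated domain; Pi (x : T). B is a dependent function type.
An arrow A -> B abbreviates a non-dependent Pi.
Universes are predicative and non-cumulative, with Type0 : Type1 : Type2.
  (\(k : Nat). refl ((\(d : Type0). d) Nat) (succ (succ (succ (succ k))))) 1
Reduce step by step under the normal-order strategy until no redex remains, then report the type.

normal-order reduction:
  (\(k : Nat). refl ((\(d : Type0). d) Nat) (succ (succ (succ (succ k))))) 1
  ~> refl ((\(k : Type0). k) Nat) 5
  ~> refl Nat 5
the term's type:
  Eq Nat 5 5


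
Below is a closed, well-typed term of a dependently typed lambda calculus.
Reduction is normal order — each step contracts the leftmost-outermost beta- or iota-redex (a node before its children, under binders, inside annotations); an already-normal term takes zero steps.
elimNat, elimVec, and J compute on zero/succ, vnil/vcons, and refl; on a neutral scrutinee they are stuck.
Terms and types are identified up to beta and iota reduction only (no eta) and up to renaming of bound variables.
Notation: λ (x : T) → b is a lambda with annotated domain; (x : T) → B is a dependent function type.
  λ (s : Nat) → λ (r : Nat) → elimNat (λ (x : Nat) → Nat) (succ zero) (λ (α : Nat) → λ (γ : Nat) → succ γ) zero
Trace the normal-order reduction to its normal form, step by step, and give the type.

normal-order reduction sequence:
  λ (s : Nat) → λ (r : Nat) → elimNat (λ (x : Nat) → Nat) (succ zero) (λ (α : Nat) → λ (γ : Nat) → succ γ) zero
  ~> λ (s : Nat) → λ (r : Nat) → succ zero
type:
  (s : Nat) → (r : Nat) → Nat


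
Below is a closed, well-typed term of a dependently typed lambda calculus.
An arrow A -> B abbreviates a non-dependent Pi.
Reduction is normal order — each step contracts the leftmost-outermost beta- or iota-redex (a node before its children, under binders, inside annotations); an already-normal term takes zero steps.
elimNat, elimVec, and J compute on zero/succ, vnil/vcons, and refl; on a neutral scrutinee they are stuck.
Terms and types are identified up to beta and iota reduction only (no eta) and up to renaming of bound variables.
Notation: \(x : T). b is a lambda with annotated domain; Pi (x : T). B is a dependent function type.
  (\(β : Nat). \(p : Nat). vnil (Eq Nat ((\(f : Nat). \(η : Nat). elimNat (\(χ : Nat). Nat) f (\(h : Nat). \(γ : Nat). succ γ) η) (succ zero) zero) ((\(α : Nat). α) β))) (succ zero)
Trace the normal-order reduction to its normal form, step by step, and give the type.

reduction (normal order):
  (\(β : Nat). \(p : Nat). vnil (Eq Nat ((\(f : Nat). \(η : Nat). elimNat (\(χ : Nat). Nat) f (\(h : Nat). \(γ : Nat). succ γ) η) (succ zero) zero) ((\(α : Nat). α) β))) (succ zero)
  ~> \(β : Nat). vnil (Eq Nat ((\(p : Nat). \(f : Nat). elimNat (\(η : Nat). Nat) p (\(χ : Nat). \(h : Nat). succ h) f) (succ zero) zero) ((\(γ : Nat). γ) (succ zero)))
  ~> \(β : Nat). vnil (Eq Nat ((\(p : Nat). elimNat (\(f : Nat). Nat) (succ zero) (\(η : Nat). \(χ : Nat). succ χ) p) zero) ((\(h : Nat). h) (succ zero)))
  ~> \(β : Nat). vnil (Eq Nat (elimNat (\(p : Nat). Nat) (succ zero) (\(f : Nat). \(η : Nat). succ η) zero) ((\(χ : Nat). χ) (succ zero)))
  ~> \(β : Nat). vnil (Eq Nat (succ zero) ((\(p : Nat). p) (succ zero)))
  ~> \(β : Nat). vnil (Eq Nat (succ zero) (succ zero))
the term's type:
  Nat -> Vec (Eq Nat (succ zero) (succ zero)) zero


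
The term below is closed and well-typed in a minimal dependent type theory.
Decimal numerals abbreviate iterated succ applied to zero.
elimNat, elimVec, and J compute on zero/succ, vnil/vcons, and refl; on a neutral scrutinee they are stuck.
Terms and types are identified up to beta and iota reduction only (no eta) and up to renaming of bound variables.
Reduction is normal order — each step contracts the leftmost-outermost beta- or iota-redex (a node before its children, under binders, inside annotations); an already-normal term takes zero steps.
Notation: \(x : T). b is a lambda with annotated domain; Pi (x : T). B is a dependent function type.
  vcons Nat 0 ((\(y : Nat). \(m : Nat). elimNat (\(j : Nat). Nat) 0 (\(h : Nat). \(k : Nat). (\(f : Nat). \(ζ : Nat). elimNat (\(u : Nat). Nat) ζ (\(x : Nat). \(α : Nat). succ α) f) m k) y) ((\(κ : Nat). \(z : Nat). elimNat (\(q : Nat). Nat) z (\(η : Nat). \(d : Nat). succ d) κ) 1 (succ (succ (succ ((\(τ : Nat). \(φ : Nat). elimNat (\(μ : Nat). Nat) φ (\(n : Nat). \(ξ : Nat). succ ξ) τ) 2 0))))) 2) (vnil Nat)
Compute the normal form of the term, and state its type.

normal form:
  vcons Nat 0 12 (vnil Nat)
type:
  Vec Nat 1
observation: 45 normal-order steps normalize the term, beginning with a beta-redex.


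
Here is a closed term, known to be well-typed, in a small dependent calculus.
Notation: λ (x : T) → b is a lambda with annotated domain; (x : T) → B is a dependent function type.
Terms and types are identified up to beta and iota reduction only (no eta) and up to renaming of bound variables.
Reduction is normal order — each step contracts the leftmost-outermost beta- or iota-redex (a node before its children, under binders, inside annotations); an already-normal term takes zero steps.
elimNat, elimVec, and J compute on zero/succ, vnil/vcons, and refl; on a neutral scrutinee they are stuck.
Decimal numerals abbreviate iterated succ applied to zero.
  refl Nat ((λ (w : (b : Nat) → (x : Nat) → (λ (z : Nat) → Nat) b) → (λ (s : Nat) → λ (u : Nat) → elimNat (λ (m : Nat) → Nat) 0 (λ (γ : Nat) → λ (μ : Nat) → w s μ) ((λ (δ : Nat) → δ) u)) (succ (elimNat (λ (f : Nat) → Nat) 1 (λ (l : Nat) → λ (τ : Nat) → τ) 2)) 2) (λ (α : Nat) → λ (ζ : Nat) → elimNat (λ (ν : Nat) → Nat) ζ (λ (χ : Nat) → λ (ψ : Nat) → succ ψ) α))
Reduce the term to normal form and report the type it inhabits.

reduced normal form:
  refl Nat 4
the term's type:
  Eq Nat 4 4


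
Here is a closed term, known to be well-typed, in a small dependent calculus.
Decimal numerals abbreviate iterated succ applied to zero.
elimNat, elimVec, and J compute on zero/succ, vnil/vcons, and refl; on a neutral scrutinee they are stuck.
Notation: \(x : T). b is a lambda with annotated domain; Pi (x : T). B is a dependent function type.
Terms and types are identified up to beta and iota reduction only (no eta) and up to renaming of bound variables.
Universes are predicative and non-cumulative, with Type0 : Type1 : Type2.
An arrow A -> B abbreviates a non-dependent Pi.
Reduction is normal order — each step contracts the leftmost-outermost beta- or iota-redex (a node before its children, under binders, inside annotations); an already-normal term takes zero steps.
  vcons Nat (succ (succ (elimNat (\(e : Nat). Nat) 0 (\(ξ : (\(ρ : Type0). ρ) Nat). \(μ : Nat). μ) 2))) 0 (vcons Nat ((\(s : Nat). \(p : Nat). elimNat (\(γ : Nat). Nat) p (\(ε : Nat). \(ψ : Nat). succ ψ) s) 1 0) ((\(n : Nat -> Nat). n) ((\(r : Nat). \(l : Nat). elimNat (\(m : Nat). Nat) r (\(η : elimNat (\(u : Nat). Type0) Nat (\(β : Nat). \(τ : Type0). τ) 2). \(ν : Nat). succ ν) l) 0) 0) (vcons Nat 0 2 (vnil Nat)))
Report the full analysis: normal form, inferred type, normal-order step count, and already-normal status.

resulting normal form:
  vcons Nat 2 0 (vcons Nat 1 0 (vcons Nat 0 2 (vnil Nat)))
inferred type:
  Vec Nat 3
steps to reach normal form (normal order): 17
already normal: no
first contracted redex: an elimNat iota-redex


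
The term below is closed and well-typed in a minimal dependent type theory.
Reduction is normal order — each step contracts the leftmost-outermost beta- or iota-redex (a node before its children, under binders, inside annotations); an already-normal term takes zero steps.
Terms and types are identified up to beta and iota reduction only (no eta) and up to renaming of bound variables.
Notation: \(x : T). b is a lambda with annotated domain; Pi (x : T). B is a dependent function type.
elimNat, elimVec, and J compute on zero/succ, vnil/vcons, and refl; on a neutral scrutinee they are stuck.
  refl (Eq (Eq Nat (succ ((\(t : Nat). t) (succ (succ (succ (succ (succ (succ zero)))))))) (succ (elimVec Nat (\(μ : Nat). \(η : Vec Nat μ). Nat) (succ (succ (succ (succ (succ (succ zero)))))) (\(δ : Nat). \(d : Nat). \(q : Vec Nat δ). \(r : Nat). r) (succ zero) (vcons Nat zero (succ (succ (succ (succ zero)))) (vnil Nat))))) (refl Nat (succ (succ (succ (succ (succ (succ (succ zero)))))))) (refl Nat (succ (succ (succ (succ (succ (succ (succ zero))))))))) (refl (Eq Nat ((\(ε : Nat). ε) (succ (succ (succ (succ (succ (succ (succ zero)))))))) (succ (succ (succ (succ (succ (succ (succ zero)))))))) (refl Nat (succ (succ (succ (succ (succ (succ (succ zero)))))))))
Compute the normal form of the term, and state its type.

normal form:
  refl (Eq (Eq Nat (succ (succ (succ (succ (succ (succ (succ zero))))))) (succ (succ (succ (succ (succ (succ (succ zero)))))))) (refl Nat (succ (succ (succ (succ (succ (succ (succ zero)))))))) (refl Nat (succ (succ (succ (succ (succ (succ (succ zero))))))))) (refl (Eq Nat (succ (succ (succ (succ (succ (succ (succ zero))))))) (succ (succ (succ (succ (succ (succ (succ zero)))))))) (refl Nat (succ (succ (succ (succ (succ (succ (succ zero)))))))))
inferred type:
  Eq (Eq (Eq Nat (succ (succ (succ (succ (succ (succ (succ zero))))))) (succ (succ (succ (succ (succ (succ (succ zero)))))))) (refl Nat (succ (succ (succ (succ (succ (succ (succ zero)))))))) (refl Nat (succ (succ (succ (succ (succ (succ (succ zero))))))))) (refl (Eq Nat (succ (succ (succ (succ (succ (succ (succ zero))))))) (succ (succ (succ (succ (succ (succ (succ zero)))))))) (refl Nat (succ (succ (succ (succ (succ (succ (succ zero))))))))) (refl (Eq Nat (succ (succ (succ (succ (succ (succ (succ zero))))))) (succ (succ (succ (succ (succ (succ (succ zero)))))))) (refl Nat (succ (succ (succ (succ (succ (succ (succ zero)))))))))
observation: reduction starts at a beta-redex, and 8 normal-order steps reach the normal form.


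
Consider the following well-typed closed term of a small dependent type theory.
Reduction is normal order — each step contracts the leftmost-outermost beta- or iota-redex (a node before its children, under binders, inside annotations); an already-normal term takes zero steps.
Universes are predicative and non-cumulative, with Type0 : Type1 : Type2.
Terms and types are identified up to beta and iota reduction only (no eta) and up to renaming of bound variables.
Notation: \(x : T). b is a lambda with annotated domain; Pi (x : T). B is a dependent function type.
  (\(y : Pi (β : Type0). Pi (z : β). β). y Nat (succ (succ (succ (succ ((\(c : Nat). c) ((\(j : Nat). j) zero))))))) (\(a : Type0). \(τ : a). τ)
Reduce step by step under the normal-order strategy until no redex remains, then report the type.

normal-order reduction:
  (\(y : Pi (β : Type0). Pi (z : β). β). y Nat (succ (succ (succ (succ ((\(c : Nat). c) ((\(j : Nat). j) zero))))))) (\(a : Type0). \(τ : a). τ)
  ~> (\(y : Type0). \(β : y). β) Nat (succ (succ (succ (succ ((\(z : Nat). z) ((\(c : Nat). c) zero))))))
  ~> (\(y : Nat). y) (succ (succ (succ (succ ((\(β : Nat). β) ((\(z : Nat). z) zero))))))
  ~> succ (succ (succ (succ ((\(y : Nat). y) ((\(β : Nat). β) zero)))))
  ~> succ (succ (succ (succ ((\(y : Nat). y) zero))))
  ~> succ (succ (succ (succ zero)))
type:
  Nat


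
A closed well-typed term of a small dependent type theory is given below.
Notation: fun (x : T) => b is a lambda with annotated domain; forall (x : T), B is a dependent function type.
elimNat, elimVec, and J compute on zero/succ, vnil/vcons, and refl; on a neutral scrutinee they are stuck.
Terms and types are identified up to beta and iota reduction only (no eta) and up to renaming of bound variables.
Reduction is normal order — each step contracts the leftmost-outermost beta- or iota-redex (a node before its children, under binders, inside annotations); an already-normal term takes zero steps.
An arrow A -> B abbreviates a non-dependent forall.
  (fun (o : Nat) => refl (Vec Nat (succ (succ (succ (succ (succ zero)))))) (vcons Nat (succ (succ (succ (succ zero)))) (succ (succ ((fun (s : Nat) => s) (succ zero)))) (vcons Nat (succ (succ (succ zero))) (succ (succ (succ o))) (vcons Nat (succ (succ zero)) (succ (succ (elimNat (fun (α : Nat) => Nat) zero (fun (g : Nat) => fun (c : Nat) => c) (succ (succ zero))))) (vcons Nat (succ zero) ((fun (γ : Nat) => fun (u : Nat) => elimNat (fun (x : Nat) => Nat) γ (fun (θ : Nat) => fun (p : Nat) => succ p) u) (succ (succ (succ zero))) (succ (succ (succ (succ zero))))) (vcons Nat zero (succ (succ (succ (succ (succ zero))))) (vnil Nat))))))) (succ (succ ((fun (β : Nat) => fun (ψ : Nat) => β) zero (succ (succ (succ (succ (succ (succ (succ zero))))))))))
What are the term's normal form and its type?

normal form:
  refl (Vec Nat (succ (succ (succ (succ (succ zero)))))) (vcons Nat (succ (succ (succ (succ zero)))) (succ (succ (succ zero))) (vcons Nat (succ (succ (succ zero))) (succ (succ (succ (succ (succ zero))))) (vcons Nat (succ (succ zero)) (succ (succ zero)) (vcons Nat (succ zero) (succ (succ (succ (succ (succ (succ (succ zero))))))) (vcons Nat zero (succ (succ (succ (succ (succ zero))))) (vnil Nat))))))
inferred type:
  Eq (Vec Nat (succ (succ (succ (succ (succ zero)))))) (vcons Nat (succ (succ (succ (succ zero)))) (succ (succ (succ zero))) (vcons Nat (succ (succ (succ zero))) (succ (succ (succ (succ (succ zero))))) (vcons Nat (succ (succ zero)) (succ (succ zero)) (vcons Nat (succ zero) (succ (succ (succ (succ (succ (succ (succ zero))))))) (vcons Nat zero (succ (succ (succ (succ (succ zero))))) (vnil Nat)))))) (vcons Nat (succ (succ (succ (succ zero)))) (succ (succ (succ zero))) (vcons Nat (succ (succ (succ zero))) (succ (succ (succ (succ (succ zero))))) (vcons Nat (succ (succ zero)) (succ (succ zero)) (vcons Nat (succ zero) (succ (succ (succ (succ (succ (succ (succ zero))))))) (vcons Nat zero (succ (succ (succ (succ (succ zero))))) (vnil Nat))))))
observation: reduction starts at a beta-redex, and 26 normal-order steps reach the normal form.


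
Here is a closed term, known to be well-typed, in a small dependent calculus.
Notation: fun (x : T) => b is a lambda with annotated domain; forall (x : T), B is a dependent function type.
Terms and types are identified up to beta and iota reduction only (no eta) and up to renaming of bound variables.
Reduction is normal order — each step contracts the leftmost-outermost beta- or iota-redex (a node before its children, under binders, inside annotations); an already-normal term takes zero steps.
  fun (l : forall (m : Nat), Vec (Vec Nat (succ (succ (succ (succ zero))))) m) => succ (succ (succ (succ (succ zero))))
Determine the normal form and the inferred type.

normal form:
  fun (l : forall (m : Nat), Vec (Vec Nat (succ (succ (succ (succ zero))))) m) => succ (succ (succ (succ (succ zero))))
inferred type:
  forall (l : forall (m : Nat), Vec (Vec Nat (succ (succ (succ (succ zero))))) m), Nat
observation: no redex remains anywhere in the term; it is its own normal form.


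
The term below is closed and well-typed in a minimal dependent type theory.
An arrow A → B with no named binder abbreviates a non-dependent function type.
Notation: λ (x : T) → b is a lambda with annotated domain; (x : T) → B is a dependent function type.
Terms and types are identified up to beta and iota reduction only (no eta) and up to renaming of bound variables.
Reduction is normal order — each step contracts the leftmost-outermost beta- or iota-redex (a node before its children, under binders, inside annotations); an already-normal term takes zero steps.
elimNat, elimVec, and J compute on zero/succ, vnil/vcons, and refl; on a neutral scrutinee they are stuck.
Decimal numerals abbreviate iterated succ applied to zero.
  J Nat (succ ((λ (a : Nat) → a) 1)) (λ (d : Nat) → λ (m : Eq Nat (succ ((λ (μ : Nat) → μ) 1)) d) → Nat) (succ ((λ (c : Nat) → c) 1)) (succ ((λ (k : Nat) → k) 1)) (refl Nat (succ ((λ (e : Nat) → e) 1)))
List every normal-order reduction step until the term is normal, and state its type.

normal-order reduction:
  J Nat (succ ((λ (a : Nat) → a) 1)) (λ (d : Nat) → λ (m : Eq Nat (succ ((λ (μ : Nat) → μ) 1)) d) → Nat) (succ ((λ (c : Nat) → c) 1)) (succ ((λ (k : Nat) → k) 1)) (refl Nat (succ ((λ (e : Nat) → e) 1)))
  ~> succ ((λ (a : Nat) → a) 1)
  ~> 2
type:
  Nat


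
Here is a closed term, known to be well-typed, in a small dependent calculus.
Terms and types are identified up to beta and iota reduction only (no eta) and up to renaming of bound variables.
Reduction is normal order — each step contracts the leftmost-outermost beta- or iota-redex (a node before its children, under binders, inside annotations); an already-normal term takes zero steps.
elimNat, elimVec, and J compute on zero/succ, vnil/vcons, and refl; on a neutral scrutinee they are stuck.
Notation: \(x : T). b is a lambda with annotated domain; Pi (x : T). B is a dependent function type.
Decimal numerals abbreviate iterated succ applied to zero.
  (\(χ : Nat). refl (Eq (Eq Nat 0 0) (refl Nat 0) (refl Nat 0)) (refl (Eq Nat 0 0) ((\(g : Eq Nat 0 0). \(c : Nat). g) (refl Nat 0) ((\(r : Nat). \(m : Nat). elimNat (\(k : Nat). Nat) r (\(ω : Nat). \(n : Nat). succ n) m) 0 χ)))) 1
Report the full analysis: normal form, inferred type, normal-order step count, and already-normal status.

normal form:
  refl (Eq (Eq Nat 0 0) (refl Nat 0) (refl Nat 0)) (refl (Eq Nat 0 0) (refl Nat 0))
inferred type:
  Eq (Eq (Eq Nat 0 0) (refl Nat 0) (refl Nat 0)) (refl (Eq Nat 0 0) (refl Nat 0)) (refl (Eq Nat 0 0) (refl Nat 0))
normal-order step count: 3
term was already normal: no
first redex: a beta-redex


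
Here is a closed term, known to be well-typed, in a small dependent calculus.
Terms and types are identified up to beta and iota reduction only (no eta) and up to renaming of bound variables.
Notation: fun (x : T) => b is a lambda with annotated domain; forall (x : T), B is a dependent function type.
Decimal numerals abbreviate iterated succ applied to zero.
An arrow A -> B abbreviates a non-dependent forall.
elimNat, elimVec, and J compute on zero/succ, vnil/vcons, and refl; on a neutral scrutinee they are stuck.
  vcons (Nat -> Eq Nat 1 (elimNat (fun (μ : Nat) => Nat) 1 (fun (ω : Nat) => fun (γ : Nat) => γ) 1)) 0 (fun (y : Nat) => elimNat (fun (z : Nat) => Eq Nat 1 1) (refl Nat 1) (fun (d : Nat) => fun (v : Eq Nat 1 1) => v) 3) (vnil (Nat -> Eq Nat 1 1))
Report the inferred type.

the term's type:
  Vec (Nat -> Eq Nat 1 1) 1


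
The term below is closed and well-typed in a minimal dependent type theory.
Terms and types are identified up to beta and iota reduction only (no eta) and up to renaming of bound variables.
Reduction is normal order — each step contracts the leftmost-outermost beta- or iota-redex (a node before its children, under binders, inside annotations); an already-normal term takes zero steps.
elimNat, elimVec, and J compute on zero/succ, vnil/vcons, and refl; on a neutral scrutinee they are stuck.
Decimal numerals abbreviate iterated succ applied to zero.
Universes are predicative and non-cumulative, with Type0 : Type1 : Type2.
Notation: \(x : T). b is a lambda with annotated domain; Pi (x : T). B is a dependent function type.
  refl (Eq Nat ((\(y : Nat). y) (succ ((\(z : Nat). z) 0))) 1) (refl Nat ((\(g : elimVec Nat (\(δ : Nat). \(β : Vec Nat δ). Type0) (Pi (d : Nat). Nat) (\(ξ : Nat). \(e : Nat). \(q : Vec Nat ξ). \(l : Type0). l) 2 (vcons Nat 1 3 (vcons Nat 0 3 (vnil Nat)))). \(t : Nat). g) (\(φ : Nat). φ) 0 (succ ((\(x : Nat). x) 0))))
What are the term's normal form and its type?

reduced normal form:
  refl (Eq Nat 1 1) (refl Nat 1)
the term's type:
  Eq (Eq Nat 1 1) (refl Nat 1) (refl Nat 1)


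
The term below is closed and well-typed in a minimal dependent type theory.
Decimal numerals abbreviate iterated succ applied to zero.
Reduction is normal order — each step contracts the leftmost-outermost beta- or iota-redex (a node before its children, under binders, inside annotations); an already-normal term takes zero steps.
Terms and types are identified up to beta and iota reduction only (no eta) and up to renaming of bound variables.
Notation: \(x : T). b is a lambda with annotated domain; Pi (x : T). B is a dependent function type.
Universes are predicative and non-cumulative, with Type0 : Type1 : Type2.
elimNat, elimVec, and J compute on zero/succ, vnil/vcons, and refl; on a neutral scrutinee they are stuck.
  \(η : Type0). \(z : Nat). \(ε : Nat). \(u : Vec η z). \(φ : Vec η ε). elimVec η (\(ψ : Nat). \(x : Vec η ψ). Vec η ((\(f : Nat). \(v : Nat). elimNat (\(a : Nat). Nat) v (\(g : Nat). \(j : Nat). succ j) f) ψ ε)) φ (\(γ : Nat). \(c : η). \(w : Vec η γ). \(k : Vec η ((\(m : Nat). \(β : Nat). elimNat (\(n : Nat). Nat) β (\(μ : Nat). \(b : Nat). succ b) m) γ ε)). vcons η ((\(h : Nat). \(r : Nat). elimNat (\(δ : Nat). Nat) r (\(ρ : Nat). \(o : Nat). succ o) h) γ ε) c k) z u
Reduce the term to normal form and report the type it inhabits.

normal form:
  \(η : Type0). \(z : Nat). \(ε : Nat). \(u : Vec η z). \(φ : Vec η ε). elimVec η (\(ψ : Nat). \(x : Vec η ψ). Vec η (elimNat (\(f : Nat). Nat) ε (\(v : Nat). \(a : Nat). succ a) ψ)) φ (\(g : Nat). \(j : η). \(γ : Vec η g). \(c : Vec η (elimNat (\(w : Nat). Nat) ε (\(k : Nat). \(m : Nat). succ m) g)). vcons η (elimNat (\(β : Nat). Nat) ε (\(n : Nat). \(μ : Nat). succ μ) g) j c) z u
inferred type:
  Pi (η : Type0). Pi (z : Nat). Pi (ε : Nat). Pi (u : Vec η z). Pi (φ : Vec η ε). Vec η (elimNat (\(ψ : Nat). Nat) ε (\(x : Nat). \(f : Nat). succ f) z)


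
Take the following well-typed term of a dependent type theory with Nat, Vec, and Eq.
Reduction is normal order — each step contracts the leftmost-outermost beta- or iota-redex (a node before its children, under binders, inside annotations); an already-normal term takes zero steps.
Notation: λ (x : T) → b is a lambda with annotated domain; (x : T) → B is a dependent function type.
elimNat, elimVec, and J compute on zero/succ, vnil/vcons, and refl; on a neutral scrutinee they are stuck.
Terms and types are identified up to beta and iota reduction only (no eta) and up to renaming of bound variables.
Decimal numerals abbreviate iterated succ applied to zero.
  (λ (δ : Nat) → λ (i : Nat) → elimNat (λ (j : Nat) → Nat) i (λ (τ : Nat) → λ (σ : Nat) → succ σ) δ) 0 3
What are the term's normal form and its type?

normal form:
  3
the term's type:
  Nat
observation: the term reaches its normal form after 3 normal-order steps.


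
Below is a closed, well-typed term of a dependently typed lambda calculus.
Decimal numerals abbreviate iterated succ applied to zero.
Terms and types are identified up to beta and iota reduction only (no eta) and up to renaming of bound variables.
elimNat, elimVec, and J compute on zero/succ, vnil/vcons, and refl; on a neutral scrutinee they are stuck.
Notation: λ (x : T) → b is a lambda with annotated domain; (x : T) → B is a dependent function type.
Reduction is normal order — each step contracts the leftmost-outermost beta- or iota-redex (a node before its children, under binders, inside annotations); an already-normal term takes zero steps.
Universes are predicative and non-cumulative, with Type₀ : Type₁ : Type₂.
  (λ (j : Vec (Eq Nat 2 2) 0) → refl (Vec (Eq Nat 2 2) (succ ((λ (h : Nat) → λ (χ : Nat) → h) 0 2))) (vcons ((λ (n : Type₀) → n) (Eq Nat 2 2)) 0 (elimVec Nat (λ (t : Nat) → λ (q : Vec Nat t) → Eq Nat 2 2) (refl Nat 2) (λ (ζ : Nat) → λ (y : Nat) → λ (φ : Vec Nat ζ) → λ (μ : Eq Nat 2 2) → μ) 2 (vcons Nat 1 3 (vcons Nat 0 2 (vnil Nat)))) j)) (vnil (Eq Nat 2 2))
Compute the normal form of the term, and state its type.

reduced normal form:
  refl (Vec (Eq Nat 2 2) 1) (vcons (Eq Nat 2 2) 0 (refl Nat 2) (vnil (Eq Nat 2 2)))
inferred type:
  Eq (Vec (Eq Nat 2 2) 1) (vcons (Eq Nat 2 2) 0 (refl Nat 2) (vnil (Eq Nat 2 2))) (vcons (Eq Nat 2 2) 0 (refl Nat 2) (vnil (Eq Nat 2 2)))


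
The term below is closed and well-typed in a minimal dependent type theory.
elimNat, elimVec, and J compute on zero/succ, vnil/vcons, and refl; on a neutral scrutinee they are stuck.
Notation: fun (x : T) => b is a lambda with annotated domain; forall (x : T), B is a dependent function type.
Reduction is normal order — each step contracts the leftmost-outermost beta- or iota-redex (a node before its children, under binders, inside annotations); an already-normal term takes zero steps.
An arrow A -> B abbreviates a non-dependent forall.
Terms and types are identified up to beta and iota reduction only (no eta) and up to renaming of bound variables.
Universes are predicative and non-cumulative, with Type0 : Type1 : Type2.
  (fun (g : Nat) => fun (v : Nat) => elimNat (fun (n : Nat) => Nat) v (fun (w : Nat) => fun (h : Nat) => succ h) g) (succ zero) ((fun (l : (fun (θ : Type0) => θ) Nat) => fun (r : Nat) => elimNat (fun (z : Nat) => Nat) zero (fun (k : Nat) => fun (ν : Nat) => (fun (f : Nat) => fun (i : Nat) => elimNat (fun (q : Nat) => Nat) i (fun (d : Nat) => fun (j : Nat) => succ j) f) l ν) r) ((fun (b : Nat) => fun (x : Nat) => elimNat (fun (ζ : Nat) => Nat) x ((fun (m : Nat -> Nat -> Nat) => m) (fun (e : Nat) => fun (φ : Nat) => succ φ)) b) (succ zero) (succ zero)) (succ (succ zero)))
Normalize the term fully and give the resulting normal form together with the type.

reduced normal form:
  succ (succ (succ (succ (succ zero))))
type:
  Nat
observation: contracting a beta-redex first, the term normalizes in 47 steps.


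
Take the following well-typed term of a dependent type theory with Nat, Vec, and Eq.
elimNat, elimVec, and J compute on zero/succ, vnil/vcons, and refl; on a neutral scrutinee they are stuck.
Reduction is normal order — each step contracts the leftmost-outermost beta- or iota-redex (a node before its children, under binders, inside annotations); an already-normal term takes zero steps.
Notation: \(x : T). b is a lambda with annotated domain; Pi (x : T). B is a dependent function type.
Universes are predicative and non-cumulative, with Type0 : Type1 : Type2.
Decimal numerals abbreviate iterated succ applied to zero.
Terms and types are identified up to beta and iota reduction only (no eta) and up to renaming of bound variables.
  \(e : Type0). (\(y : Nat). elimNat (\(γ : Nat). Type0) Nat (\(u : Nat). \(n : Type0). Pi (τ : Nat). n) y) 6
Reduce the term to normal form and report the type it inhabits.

reduced normal form:
  \(e : Type0). Pi (y : Nat). Pi (γ : Nat). Pi (u : Nat). Pi (n : Nat). Pi (τ : Nat). Pi (i : Nat). Nat
type:
  Pi (e : Type0). Type0
observation: the term reaches its normal form after 20 normal-order steps.


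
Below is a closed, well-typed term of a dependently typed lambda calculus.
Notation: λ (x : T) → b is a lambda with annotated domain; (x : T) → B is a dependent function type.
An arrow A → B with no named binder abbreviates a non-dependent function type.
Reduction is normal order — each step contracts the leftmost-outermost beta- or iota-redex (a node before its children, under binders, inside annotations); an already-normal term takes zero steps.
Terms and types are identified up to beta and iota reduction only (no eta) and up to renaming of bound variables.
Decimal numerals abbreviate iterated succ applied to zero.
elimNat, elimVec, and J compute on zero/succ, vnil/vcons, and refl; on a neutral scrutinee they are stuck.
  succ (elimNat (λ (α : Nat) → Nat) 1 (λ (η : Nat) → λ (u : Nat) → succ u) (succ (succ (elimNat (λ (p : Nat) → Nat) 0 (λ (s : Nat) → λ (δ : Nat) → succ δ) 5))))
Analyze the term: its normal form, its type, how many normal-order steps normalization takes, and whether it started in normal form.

reduced normal form:
  9
type:
  Nat
steps to reach normal form (normal order): 38
term was already normal: no
first contracted redex: an elimNat iota-redex


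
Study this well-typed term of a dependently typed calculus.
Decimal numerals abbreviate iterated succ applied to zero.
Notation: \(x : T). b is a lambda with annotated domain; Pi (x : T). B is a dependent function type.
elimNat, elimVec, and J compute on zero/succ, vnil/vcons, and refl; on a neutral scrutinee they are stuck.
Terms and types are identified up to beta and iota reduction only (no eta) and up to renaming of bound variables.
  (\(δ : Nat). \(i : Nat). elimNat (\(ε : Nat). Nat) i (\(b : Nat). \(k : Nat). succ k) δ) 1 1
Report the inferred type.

the term's type:
  Nat


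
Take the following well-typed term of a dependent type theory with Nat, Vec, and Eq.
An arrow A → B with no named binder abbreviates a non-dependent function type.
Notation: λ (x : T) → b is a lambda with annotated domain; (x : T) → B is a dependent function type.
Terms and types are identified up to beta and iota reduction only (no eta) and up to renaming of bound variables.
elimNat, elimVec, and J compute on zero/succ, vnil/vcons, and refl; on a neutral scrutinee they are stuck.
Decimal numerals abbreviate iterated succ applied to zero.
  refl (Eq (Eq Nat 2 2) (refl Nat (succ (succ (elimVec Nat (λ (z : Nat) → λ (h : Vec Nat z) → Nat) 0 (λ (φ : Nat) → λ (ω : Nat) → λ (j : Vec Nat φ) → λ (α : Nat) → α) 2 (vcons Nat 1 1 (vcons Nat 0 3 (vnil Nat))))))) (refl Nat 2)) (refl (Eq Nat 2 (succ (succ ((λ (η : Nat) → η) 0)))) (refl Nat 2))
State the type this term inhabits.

the term's type:
  Eq (Eq (Eq Nat 2 2) (refl Nat 2) (refl Nat 2)) (refl (Eq Nat 2 2) (refl Nat 2)) (refl (Eq Nat 2 2) (refl Nat 2))


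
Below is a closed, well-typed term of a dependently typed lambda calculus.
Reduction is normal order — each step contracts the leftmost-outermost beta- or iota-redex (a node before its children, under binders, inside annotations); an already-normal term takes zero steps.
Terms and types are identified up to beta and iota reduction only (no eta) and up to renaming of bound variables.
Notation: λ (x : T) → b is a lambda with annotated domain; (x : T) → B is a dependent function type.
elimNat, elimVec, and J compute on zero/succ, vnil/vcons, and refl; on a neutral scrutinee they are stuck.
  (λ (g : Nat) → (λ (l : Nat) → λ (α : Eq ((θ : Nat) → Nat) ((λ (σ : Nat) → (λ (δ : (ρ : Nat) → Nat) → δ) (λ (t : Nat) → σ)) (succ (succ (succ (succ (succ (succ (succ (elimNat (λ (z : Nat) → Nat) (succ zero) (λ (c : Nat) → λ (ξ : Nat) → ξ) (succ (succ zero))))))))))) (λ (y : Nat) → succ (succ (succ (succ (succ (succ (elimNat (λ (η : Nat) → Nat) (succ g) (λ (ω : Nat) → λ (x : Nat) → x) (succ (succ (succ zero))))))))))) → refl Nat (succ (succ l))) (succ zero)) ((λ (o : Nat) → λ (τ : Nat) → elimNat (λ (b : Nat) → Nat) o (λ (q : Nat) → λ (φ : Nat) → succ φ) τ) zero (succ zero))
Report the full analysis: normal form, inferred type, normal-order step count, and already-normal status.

normal form:
  λ (g : Eq ((l : Nat) → Nat) (λ (α : Nat) → succ (succ (succ (succ (succ (succ (succ (succ zero)))))))) (λ (θ : Nat) → succ (succ (succ (succ (succ (succ (succ (succ zero))))))))) → refl Nat (succ (succ (succ zero)))
the term's type:
  (g : Eq ((l : Nat) → Nat) (λ (α : Nat) → succ (succ (succ (succ (succ (succ (succ (succ zero)))))))) (λ (θ : Nat) → succ (succ (succ (succ (succ (succ (succ (succ zero))))))))) → Eq Nat (succ (succ (succ zero))) (succ (succ (succ zero)))
reduction steps (normal order): 27
started in normal form: no
first redex: a beta-redex
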